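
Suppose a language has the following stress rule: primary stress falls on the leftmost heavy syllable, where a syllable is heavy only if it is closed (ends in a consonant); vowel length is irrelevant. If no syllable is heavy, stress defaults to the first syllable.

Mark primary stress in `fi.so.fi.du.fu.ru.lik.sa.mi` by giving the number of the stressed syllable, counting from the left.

Weights: 1 fi L, 2 so L, 3 fi L, 4 du L, 5 fu L, 6 ru L, 7 lik H, 8 sa L, 9 mi L.
Heavy syllables in the domain: 7. The leftmost is syllable 7 (lik).
Primary stress: syllable 7 → fi.so.fi.du.fu.ru.ˈlik.sa.mi.

7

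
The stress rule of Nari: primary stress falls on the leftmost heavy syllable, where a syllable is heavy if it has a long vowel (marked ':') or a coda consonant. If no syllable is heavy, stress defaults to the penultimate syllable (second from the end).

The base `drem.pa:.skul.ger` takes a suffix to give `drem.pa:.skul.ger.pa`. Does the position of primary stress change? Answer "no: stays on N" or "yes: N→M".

no: stays on 1

Base `drem.pa:.skul.ger` (4 syllables):
  Weights: 1 drem H, 2 pa: H, 3 skul H, 4 ger H.
  Heavy syllables in the domain: 1, 2, 3, 4. The leftmost is syllable 1 (drem).
  → primary stress on syllable 1.
Suffixed `drem.pa:.skul.ger.pa` (5 syllables):
  Weights: 1 drem H, 2 pa: H, 3 skul H, 4 ger H, 5 pa L.
  Heavy syllables in the domain: 1, 2, 3, 4. The leftmost is syllable 1 (drem).
  → primary stress on syllable 1.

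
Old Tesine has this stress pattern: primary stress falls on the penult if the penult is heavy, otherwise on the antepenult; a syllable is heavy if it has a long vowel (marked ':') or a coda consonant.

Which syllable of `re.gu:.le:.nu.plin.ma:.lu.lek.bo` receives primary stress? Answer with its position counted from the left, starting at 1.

8

Weights: 7 lu L, 8 lek H, 9 bo L.
The penult (syllable 8, lek) is heavy, so it takes stress.
Primary stress: syllable 8 → re.gu:.le:.nu.plin.ma:.lu.ˈlek.bo.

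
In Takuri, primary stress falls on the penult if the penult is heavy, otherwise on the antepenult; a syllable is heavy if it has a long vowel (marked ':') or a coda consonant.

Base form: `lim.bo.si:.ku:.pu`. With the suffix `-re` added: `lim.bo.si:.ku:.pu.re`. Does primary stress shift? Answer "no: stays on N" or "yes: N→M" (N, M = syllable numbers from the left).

no: stays on 4

Base `lim.bo.si:.ku:.pu` (5 syllables):
  Weights: 3 si: H, 4 ku: H, 5 pu L.
  The penult (syllable 4, ku:) is heavy, so it takes stress.
  → primary stress on syllable 4.
Suffixed `lim.bo.si:.ku:.pu.re` (6 syllables):
  Weights: 4 ku: H, 5 pu L, 6 re L.
  The penult (syllable 5, pu) is light, so stress falls on the antepenult (syllable 4, ku:).
  → primary stress on syllable 4.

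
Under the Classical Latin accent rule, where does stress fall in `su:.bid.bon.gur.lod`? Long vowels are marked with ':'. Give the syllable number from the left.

Classical Latin: stress the penult if heavy (long vowel or closed), else the antepenult.
Weights: 3 bon H, 4 gur H, 5 lod H.
The penult (syllable 4, gur) is heavy, so it takes stress.
Stress on syllable 4: su:.bid.bon.ˈgur.lod.

4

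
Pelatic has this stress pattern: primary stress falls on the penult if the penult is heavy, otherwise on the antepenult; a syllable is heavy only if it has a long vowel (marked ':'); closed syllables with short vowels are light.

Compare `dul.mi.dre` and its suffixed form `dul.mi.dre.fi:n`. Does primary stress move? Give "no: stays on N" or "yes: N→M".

Base `dul.mi.dre` (3 syllables):
  Weights: 1 dul L, 2 mi L, 3 dre L.
  The penult (syllable 2, mi) is light, so stress falls on the antepenult (syllable 1, dul).
  → primary stress on syllable 1.
Suffixed `dul.mi.dre.fi:n` (4 syllables):
  Weights: 2 mi L, 3 dre L, 4 fi:n H.
  The penult (syllable 3, dre) is light, so stress falls on the antepenult (syllable 2, mi).
  → primary stress on syllable 2.

yes: 1→2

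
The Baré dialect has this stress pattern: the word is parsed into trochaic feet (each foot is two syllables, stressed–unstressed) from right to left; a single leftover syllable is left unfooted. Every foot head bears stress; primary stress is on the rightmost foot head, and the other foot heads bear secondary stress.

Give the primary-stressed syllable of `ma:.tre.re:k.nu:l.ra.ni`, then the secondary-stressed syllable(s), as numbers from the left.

primary 5, secondary 1, 3

Parse right to left into trochaic (ˈσσ) feet: (ˈma:.tre) (ˈre:k.nu:l) (ˈra.ni).
Foot heads (stressed positions): 1, 3, 5.
End Rule Rightmost: primary stress on the rightmost head = syllable 5.
Secondary stress on 1, 3: ˌma:.tre.ˌre:k.nu:l.ˈra.ni.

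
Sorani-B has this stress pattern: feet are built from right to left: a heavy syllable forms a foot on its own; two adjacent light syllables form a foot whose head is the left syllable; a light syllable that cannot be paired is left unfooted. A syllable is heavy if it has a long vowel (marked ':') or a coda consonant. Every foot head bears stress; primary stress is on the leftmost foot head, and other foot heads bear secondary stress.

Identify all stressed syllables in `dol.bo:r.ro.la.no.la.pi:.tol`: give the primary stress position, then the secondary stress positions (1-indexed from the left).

primary 1, secondary 2, 3, 5, 7, 8

Weights: 1 dol H, 2 bo:r H, 3 ro L, 4 la L, 5 no L, 6 la L, 7 pi: H, 8 tol H.
Parse right to left (heavy = foot alone; LL = one foot; stranded L unfooted): (ˈdol) (ˈbo:r) (ˈro.la) (ˈno.la) (ˈpi:) (ˈtol).
Foot heads: 1, 2, 3, 5, 7, 8.
Primary stress on the leftmost head = syllable 1.
Secondary stress on 2, 3, 5, 7, 8: ˈdol.ˌbo:r.ˌro.la.ˌno.la.ˌpi:.ˌtol.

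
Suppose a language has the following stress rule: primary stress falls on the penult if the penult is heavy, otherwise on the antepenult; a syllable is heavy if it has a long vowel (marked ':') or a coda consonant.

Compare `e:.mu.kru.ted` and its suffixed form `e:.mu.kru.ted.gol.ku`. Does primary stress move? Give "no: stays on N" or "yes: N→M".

Base `e:.mu.kru.ted` (4 syllables):
  Weights: 2 mu L, 3 kru L, 4 ted H.
  The penult (syllable 3, kru) is light, so stress falls on the antepenult (syllable 2, mu).
  → primary stress on syllable 2.
Suffixed `e:.mu.kru.ted.gol.ku` (6 syllables):
  Weights: 4 ted H, 5 gol H, 6 ku L.
  The penult (syllable 5, gol) is heavy, so it takes stress.
  → primary stress on syllable 5.

yes: 2→5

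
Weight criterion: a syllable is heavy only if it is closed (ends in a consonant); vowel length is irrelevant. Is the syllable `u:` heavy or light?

light

`u:`: long vowel, open (no coda). Open (no coda) → light.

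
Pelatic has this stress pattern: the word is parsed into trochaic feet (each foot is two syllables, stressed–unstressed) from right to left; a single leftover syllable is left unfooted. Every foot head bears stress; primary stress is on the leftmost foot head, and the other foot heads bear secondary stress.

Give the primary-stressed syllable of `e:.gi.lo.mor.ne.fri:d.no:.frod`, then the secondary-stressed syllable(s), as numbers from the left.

primary 1, secondary 3, 5, 7

Parse right to left into trochaic (ˈσσ) feet: (ˈe:.gi) (ˈlo.mor) (ˈne.fri:d) (ˈno:.frod).
Foot heads (stressed positions): 1, 3, 5, 7.
End Rule Leftmost: primary stress on the leftmost head = syllable 1.
Secondary stress on 3, 5, 7: ˈe:.gi.ˌlo.mor.ˌne.fri:d.ˌno:.frod.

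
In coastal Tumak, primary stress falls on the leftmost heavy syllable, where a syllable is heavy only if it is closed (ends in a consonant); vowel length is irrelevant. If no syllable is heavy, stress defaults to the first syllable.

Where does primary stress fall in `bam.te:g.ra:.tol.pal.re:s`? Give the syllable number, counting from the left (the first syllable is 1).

1

Weights: 1 bam H, 2 te:g H, 3 ra: L, 4 tol H, 5 pal H, 6 re:s H.
Heavy syllables in the domain: 1, 2, 4, 5, 6. The leftmost is syllable 1 (bam).
Primary stress: syllable 1 → ˈbam.te:g.ra:.tol.pal.re:s.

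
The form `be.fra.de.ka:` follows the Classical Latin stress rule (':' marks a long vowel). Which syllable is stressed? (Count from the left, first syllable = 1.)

2

Classical Latin: stress the penult if heavy (long vowel or closed), else the antepenult.
Weights: 2 fra L, 3 de L, 4 ka: H.
The penult (syllable 3, de) is light, so stress falls on the antepenult (syllable 2, fra).
Stress on syllable 2: be.ˈfra.de.ka:.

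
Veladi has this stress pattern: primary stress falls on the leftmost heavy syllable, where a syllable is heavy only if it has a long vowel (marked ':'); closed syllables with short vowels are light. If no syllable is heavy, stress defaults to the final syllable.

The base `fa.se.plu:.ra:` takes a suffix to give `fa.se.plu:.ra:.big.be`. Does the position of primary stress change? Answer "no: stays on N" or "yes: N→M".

no: stays on 3

Base `fa.se.plu:.ra:` (4 syllables):
  Weights: 1 fa L, 2 se L, 3 plu: H, 4 ra: H.
  Heavy syllables in the domain: 3, 4. The leftmost is syllable 3 (plu:).
  → primary stress on syllable 3.
Suffixed `fa.se.plu:.ra:.big.be` (6 syllables):
  Weights: 1 fa L, 2 se L, 3 plu: H, 4 ra: H, 5 big L, 6 be L.
  Heavy syllables in the domain: 3, 4. The leftmost is syllable 3 (plu:).
  → primary stress on syllable 3.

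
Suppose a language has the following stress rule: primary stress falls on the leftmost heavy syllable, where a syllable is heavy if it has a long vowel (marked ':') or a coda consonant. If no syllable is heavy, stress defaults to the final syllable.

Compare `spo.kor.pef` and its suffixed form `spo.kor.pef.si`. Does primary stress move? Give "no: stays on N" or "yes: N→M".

no: stays on 2

Base `spo.kor.pef` (3 syllables):
  Weights: 1 spo L, 2 kor H, 3 pef H.
  Heavy syllables in the domain: 2, 3. The leftmost is syllable 2 (kor).
  → primary stress on syllable 2.
Suffixed `spo.kor.pef.si` (4 syllables):
  Weights: 1 spo L, 2 kor H, 3 pef H, 4 si L.
  Heavy syllables in the domain: 2, 3. The leftmost is syllable 2 (kor).
  → primary stress on syllable 2.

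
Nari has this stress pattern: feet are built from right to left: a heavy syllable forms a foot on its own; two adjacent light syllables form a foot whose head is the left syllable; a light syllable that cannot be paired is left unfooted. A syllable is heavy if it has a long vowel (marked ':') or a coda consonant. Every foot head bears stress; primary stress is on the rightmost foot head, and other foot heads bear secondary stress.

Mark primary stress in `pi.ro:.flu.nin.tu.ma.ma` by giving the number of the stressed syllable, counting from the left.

6

Weights: 1 pi L, 2 ro: H, 3 flu L, 4 nin H, 5 tu L, 6 ma L, 7 ma L.
Parse right to left (heavy = foot alone; LL = one foot; stranded L unfooted): pi (ˈro:) flu (ˈnin) tu (ˈma.ma).
Foot heads: 2, 4, 6.
Primary stress on the rightmost head = syllable 6.
Primary stress: syllable 6 → pi.ro:.flu.nin.tu.ˈma.ma.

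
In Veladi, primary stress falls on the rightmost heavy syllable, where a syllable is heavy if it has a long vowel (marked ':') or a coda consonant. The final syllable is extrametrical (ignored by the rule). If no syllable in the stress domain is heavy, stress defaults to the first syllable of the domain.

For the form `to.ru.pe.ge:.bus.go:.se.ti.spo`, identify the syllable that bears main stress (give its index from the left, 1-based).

6

The final syllable (9, spo) is extrametrical; the stress domain is syllables 1–8.
Weights: 1 to L, 2 ru L, 3 pe L, 4 ge: H, 5 bus H, 6 go: H, 7 se L, 8 ti L.
Heavy syllables in the domain: 4, 5, 6. The rightmost is syllable 6 (go:).
Primary stress: syllable 6 → to.ru.pe.ge:.bus.ˈgo:.se.ti.spo.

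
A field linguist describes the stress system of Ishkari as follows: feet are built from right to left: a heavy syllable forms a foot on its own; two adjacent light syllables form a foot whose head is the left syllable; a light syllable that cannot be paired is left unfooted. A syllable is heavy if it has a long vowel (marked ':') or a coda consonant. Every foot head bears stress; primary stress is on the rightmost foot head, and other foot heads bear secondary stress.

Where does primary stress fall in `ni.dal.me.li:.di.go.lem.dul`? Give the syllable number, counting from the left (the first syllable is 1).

Weights: 1 ni L, 2 dal H, 3 me L, 4 li: H, 5 di L, 6 go L, 7 lem H, 8 dul H.
Parse right to left (heavy = foot alone; LL = one foot; stranded L unfooted): ni (ˈdal) me (ˈli:) (ˈdi.go) (ˈlem) (ˈdul).
Foot heads: 2, 4, 5, 7, 8.
Primary stress on the rightmost head = syllable 8.
Primary stress: syllable 8 → ni.dal.me.li:.di.go.lem.ˈdul.

8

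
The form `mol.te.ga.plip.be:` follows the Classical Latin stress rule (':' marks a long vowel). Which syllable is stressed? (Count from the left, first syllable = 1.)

Classical Latin: stress the penult if heavy (long vowel or closed), else the antepenult.
Weights: 3 ga L, 4 plip H, 5 be: H.
The penult (syllable 4, plip) is heavy, so it takes stress.
Stress on syllable 4: mol.te.ga.ˈplip.be:.

4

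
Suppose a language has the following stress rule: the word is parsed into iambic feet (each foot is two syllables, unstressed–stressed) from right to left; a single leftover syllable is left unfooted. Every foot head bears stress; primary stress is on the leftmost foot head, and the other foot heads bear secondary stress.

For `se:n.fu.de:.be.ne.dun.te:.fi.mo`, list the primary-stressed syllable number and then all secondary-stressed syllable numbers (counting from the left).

primary 3, secondary 5, 7, 9

Parse right to left into iambic (σˈσ) feet: se:n (fu.ˈde:) (be.ˈne) (dun.ˈte:) (fi.ˈmo). Syllable 1 is left unfooted.
Foot heads (stressed positions): 3, 5, 7, 9.
End Rule Leftmost: primary stress on the leftmost head = syllable 3.
Secondary stress on 5, 7, 9: se:n.fu.ˈde:.be.ˌne.dun.ˌte:.fi.ˌmo.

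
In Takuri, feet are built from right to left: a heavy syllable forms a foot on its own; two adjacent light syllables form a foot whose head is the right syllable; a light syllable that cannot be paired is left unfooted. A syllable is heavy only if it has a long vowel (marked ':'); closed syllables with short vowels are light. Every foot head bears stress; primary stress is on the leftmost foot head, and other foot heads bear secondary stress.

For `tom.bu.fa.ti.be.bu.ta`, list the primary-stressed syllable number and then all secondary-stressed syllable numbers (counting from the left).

primary 3, secondary 5, 7

Weights: 1 tom L, 2 bu L, 3 fa L, 4 ti L, 5 be L, 6 bu L, 7 ta L.
Parse right to left (heavy = foot alone; LL = one foot; stranded L unfooted): tom (bu.ˈfa) (ti.ˈbe) (bu.ˈta).
Foot heads: 3, 5, 7.
Primary stress on the leftmost head = syllable 3.
Secondary stress on 5, 7: tom.bu.ˈfa.ti.ˌbe.bu.ˌta.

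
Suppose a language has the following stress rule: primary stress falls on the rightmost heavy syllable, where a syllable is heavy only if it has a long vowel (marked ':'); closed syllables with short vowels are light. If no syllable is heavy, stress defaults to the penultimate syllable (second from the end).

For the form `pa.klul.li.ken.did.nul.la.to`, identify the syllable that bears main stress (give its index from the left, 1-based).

7

Weights: 1 pa L, 2 klul L, 3 li L, 4 ken L, 5 did L, 6 nul L, 7 la L, 8 to L.
No heavy syllable in the domain; default to the penultimate syllable (second from the end) = syllable 7.
Primary stress: syllable 7 → pa.klul.li.ken.did.nul.ˈla.to.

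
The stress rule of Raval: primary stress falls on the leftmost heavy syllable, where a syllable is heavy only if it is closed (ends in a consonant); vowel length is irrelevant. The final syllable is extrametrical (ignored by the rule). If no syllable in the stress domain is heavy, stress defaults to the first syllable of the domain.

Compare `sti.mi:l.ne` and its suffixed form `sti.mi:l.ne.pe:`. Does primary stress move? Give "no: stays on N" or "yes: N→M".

Base `sti.mi:l.ne` (3 syllables):
  The final syllable (3, ne) is extrametrical; the stress domain is syllables 1–2.
  Weights: 1 sti L, 2 mi:l H.
  Heavy syllables in the domain: 2. The leftmost is syllable 2 (mi:l).
  → primary stress on syllable 2.
Suffixed `sti.mi:l.ne.pe:` (4 syllables):
  The final syllable (4, pe:) is extrametrical; the stress domain is syllables 1–3.
  Weights: 1 sti L, 2 mi:l H, 3 ne L.
  Heavy syllables in the domain: 2. The leftmost is syllable 2 (mi:l).
  → primary stress on syllable 2.

no: stays on 2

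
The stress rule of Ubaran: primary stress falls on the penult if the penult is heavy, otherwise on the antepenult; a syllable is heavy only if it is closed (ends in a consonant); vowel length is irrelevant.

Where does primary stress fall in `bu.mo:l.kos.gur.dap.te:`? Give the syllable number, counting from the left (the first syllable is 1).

Weights: 4 gur H, 5 dap H, 6 te: L.
The penult (syllable 5, dap) is heavy, so it takes stress.
Primary stress: syllable 5 → bu.mo:l.kos.gur.ˈdap.te:.

5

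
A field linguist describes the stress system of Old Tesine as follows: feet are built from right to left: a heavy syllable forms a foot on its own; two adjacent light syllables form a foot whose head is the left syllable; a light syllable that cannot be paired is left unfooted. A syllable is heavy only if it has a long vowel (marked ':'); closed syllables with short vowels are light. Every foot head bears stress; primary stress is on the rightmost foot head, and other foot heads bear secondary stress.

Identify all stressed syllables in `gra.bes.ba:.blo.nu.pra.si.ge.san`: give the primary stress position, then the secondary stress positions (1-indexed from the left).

Weights: 1 gra L, 2 bes L, 3 ba: H, 4 blo L, 5 nu L, 6 pra L, 7 si L, 8 ge L, 9 san L.
Parse right to left (heavy = foot alone; LL = one foot; stranded L unfooted): (ˈgra.bes) (ˈba:) (ˈblo.nu) (ˈpra.si) (ˈge.san).
Foot heads: 1, 3, 4, 6, 8.
Primary stress on the rightmost head = syllable 8.
Secondary stress on 1, 3, 4, 6: ˌgra.bes.ˌba:.ˌblo.nu.ˌpra.si.ˈge.san.

primary 8, secondary 1, 3, 4, 6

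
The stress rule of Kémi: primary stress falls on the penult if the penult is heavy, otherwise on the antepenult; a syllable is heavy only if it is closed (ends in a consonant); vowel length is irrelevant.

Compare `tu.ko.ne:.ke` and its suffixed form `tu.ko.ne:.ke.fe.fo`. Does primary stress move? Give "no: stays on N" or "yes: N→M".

yes: 2→4

Base `tu.ko.ne:.ke` (4 syllables):
  Weights: 2 ko L, 3 ne: L, 4 ke L.
  The penult (syllable 3, ne:) is light, so stress falls on the antepenult (syllable 2, ko).
  → primary stress on syllable 2.
Suffixed `tu.ko.ne:.ke.fe.fo` (6 syllables):
  Weights: 4 ke L, 5 fe L, 6 fo L.
  The penult (syllable 5, fe) is light, so stress falls on the antepenult (syllable 4, ke).
  → primary stress on syllable 4.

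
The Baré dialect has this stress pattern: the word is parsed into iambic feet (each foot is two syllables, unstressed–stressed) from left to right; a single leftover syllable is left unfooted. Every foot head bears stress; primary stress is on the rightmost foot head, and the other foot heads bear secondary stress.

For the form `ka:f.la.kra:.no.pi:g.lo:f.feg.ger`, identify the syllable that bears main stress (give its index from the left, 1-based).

8

Parse left to right into iambic (σˈσ) feet: (ka:f.ˈla) (kra:.ˈno) (pi:g.ˈlo:f) (feg.ˈger).
Foot heads (stressed positions): 2, 4, 6, 8.
End Rule Rightmost: primary stress on the rightmost head = syllable 8.
Primary stress: syllable 8 → ka:f.la.kra:.no.pi:g.lo:f.feg.ˈger.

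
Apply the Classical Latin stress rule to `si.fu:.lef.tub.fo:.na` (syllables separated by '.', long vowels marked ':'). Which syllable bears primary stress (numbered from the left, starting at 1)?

5

Classical Latin: stress the penult if heavy (long vowel or closed), else the antepenult.
Weights: 4 tub H, 5 fo: H, 6 na L.
The penult (syllable 5, fo:) is heavy, so it takes stress.
Stress on syllable 5: si.fu:.lef.tub.ˈfo:.na.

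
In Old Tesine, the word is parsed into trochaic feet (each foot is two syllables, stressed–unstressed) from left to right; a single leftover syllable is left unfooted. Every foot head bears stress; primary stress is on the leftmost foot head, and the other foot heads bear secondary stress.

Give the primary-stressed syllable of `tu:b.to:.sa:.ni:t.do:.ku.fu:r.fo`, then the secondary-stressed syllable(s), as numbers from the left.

primary 1, secondary 3, 5, 7

Parse left to right into trochaic (ˈσσ) feet: (ˈtu:b.to:) (ˈsa:.ni:t) (ˈdo:.ku) (ˈfu:r.fo).
Foot heads (stressed positions): 1, 3, 5, 7.
End Rule Leftmost: primary stress on the leftmost head = syllable 1.
Secondary stress on 3, 5, 7: ˈtu:b.to:.ˌsa:.ni:t.ˌdo:.ku.ˌfu:r.fo.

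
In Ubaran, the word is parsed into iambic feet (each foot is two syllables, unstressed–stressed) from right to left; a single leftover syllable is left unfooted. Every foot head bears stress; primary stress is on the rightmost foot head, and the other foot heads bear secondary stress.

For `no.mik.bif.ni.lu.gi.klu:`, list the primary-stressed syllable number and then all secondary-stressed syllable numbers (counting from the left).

primary 7, secondary 3, 5

Parse right to left into iambic (σˈσ) feet: no (mik.ˈbif) (ni.ˈlu) (gi.ˈklu:). Syllable 1 is left unfooted.
Foot heads (stressed positions): 3, 5, 7.
End Rule Rightmost: primary stress on the rightmost head = syllable 7.
Secondary stress on 3, 5: no.mik.ˌbif.ni.ˌlu.gi.ˈklu:.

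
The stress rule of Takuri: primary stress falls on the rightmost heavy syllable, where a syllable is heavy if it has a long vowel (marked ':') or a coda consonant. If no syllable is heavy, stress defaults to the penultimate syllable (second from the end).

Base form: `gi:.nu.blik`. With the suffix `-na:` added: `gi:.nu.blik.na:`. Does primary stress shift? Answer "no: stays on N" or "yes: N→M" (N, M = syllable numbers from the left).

Base `gi:.nu.blik` (3 syllables):
  Weights: 1 gi: H, 2 nu L, 3 blik H.
  Heavy syllables in the domain: 1, 3. The rightmost is syllable 3 (blik).
  → primary stress on syllable 3.
Suffixed `gi:.nu.blik.na:` (4 syllables):
  Weights: 1 gi: H, 2 nu L, 3 blik H, 4 na: H.
  Heavy syllables in the domain: 1, 3, 4. The rightmost is syllable 4 (na:).
  → primary stress on syllable 4.

yes: 3→4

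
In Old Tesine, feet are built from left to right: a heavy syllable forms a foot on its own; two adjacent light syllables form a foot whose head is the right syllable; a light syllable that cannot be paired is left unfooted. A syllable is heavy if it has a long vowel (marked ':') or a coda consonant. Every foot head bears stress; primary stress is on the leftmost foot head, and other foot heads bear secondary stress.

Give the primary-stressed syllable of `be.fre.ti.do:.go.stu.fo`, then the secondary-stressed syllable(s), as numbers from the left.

Weights: 1 be L, 2 fre L, 3 ti L, 4 do: H, 5 go L, 6 stu L, 7 fo L.
Parse left to right (heavy = foot alone; LL = one foot; stranded L unfooted): (be.ˈfre) ti (ˈdo:) (go.ˈstu) fo.
Foot heads: 2, 4, 6.
Primary stress on the leftmost head = syllable 2.
Secondary stress on 4, 6: be.ˈfre.ti.ˌdo:.go.ˌstu.fo.

primary 2, secondary 4, 6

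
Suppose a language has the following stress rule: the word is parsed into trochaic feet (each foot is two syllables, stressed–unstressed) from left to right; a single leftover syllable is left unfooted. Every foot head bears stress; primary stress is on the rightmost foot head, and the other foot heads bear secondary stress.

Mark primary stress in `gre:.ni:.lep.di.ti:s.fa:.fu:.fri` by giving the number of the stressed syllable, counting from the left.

Parse left to right into trochaic (ˈσσ) feet: (ˈgre:.ni:) (ˈlep.di) (ˈti:s.fa:) (ˈfu:.fri).
Foot heads (stressed positions): 1, 3, 5, 7.
End Rule Rightmost: primary stress on the rightmost head = syllable 7.
Primary stress: syllable 7 → gre:.ni:.lep.di.ti:s.fa:.ˈfu:.fri.

7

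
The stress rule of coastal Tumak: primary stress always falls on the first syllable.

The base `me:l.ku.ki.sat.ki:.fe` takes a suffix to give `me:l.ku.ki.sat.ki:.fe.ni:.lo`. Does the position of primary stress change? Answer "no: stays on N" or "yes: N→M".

no: stays on 1

Base `me:l.ku.ki.sat.ki:.fe` (6 syllables):
  The word has 6 syllables; the first syllable is syllable 1 (me:l).
  → primary stress on syllable 1.
Suffixed `me:l.ku.ki.sat.ki:.fe.ni:.lo` (8 syllables):
  The word has 8 syllables; the first syllable is syllable 1 (me:l).
  → primary stress on syllable 1.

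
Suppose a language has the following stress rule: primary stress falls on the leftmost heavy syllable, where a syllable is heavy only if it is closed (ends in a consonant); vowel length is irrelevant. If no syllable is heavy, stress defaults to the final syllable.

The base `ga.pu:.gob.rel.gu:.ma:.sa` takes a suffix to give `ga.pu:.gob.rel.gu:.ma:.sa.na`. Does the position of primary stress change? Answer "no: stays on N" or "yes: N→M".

Base `ga.pu:.gob.rel.gu:.ma:.sa` (7 syllables):
  Weights: 1 ga L, 2 pu: L, 3 gob H, 4 rel H, 5 gu: L, 6 ma: L, 7 sa L.
  Heavy syllables in the domain: 3, 4. The leftmost is syllable 3 (gob).
  → primary stress on syllable 3.
Suffixed `ga.pu:.gob.rel.gu:.ma:.sa.na` (8 syllables):
  Weights: 1 ga L, 2 pu: L, 3 gob H, 4 rel H, 5 gu: L, 6 ma: L, 7 sa L, 8 na L.
  Heavy syllables in the domain: 3, 4. The leftmost is syllable 3 (gob).
  → primary stress on syllable 3.

no: stays on 3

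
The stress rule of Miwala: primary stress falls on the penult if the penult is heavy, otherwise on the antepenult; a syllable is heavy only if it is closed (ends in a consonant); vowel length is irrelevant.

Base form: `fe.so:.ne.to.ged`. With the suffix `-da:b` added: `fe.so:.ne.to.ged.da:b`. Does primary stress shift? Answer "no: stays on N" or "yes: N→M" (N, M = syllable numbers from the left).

yes: 3→5

Base `fe.so:.ne.to.ged` (5 syllables):
  Weights: 3 ne L, 4 to L, 5 ged H.
  The penult (syllable 4, to) is light, so stress falls on the antepenult (syllable 3, ne).
  → primary stress on syllable 3.
Suffixed `fe.so:.ne.to.ged.da:b` (6 syllables):
  Weights: 4 to L, 5 ged H, 6 da:b H.
  The penult (syllable 5, ged) is heavy, so it takes stress.
  → primary stress on syllable 5.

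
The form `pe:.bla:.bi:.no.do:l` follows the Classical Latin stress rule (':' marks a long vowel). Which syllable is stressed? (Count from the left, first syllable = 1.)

Classical Latin: stress the penult if heavy (long vowel or closed), else the antepenult.
Weights: 3 bi: H, 4 no L, 5 do:l H.
The penult (syllable 4, no) is light, so stress falls on the antepenult (syllable 3, bi:).
Stress on syllable 3: pe:.bla:.ˈbi:.no.do:l.

3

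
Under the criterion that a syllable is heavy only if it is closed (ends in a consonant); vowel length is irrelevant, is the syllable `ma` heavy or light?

light

`ma`: short vowel, open (no coda). Open (no coda) → light.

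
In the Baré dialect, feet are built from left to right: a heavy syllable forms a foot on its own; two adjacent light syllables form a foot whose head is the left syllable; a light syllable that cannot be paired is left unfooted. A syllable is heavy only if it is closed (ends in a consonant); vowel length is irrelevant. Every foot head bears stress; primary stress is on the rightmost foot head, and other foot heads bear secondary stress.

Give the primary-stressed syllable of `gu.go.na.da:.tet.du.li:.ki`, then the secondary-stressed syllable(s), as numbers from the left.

Weights: 1 gu L, 2 go L, 3 na L, 4 da: L, 5 tet H, 6 du L, 7 li: L, 8 ki L.
Parse left to right (heavy = foot alone; LL = one foot; stranded L unfooted): (ˈgu.go) (ˈna.da:) (ˈtet) (ˈdu.li:) ki.
Foot heads: 1, 3, 5, 6.
Primary stress on the rightmost head = syllable 6.
Secondary stress on 1, 3, 5: ˌgu.go.ˌna.da:.ˌtet.ˈdu.li:.ki.

primary 6, secondary 1, 3, 5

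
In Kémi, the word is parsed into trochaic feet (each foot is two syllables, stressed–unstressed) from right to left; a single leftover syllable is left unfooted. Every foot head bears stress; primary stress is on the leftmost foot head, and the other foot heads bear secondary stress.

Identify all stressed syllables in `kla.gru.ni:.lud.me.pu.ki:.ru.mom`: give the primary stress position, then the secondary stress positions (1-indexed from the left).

primary 2, secondary 4, 6, 8

Parse right to left into trochaic (ˈσσ) feet: kla (ˈgru.ni:) (ˈlud.me) (ˈpu.ki:) (ˈru.mom). Syllable 1 is left unfooted.
Foot heads (stressed positions): 2, 4, 6, 8.
End Rule Leftmost: primary stress on the leftmost head = syllable 2.
Secondary stress on 4, 6, 8: kla.ˈgru.ni:.ˌlud.me.ˌpu.ki:.ˌru.mom.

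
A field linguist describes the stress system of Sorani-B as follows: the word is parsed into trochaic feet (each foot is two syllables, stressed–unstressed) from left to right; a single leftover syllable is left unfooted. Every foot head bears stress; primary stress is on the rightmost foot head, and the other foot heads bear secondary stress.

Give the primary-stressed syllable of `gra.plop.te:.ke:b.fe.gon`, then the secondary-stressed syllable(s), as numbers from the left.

Parse left to right into trochaic (ˈσσ) feet: (ˈgra.plop) (ˈte:.ke:b) (ˈfe.gon).
Foot heads (stressed positions): 1, 3, 5.
End Rule Rightmost: primary stress on the rightmost head = syllable 5.
Secondary stress on 1, 3: ˌgra.plop.ˌte:.ke:b.ˈfe.gon.

primary 5, secondary 1, 3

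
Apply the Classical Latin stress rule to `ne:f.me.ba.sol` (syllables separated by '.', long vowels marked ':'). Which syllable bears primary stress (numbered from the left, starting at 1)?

Classical Latin: stress the penult if heavy (long vowel or closed), else the antepenult.
Weights: 2 me L, 3 ba L, 4 sol H.
The penult (syllable 3, ba) is light, so stress falls on the antepenult (syllable 2, me).
Stress on syllable 2: ne:f.ˈme.ba.sol.

2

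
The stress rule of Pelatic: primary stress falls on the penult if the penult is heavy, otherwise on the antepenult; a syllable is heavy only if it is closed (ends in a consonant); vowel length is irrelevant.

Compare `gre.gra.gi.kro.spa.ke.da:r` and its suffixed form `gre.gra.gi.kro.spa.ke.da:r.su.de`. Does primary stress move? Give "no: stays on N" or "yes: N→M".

Base `gre.gra.gi.kro.spa.ke.da:r` (7 syllables):
  Weights: 5 spa L, 6 ke L, 7 da:r H.
  The penult (syllable 6, ke) is light, so stress falls on the antepenult (syllable 5, spa).
  → primary stress on syllable 5.
Suffixed `gre.gra.gi.kro.spa.ke.da:r.su.de` (9 syllables):
  Weights: 7 da:r H, 8 su L, 9 de L.
  The penult (syllable 8, su) is light, so stress falls on the antepenult (syllable 7, da:r).
  → primary stress on syllable 7.

yes: 5→7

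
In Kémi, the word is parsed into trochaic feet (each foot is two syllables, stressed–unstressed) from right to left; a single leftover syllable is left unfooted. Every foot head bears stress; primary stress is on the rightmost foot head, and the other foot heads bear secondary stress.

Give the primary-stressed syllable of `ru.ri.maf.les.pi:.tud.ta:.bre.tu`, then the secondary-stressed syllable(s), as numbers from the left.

Parse right to left into trochaic (ˈσσ) feet: ru (ˈri.maf) (ˈles.pi:) (ˈtud.ta:) (ˈbre.tu). Syllable 1 is left unfooted.
Foot heads (stressed positions): 2, 4, 6, 8.
End Rule Rightmost: primary stress on the rightmost head = syllable 8.
Secondary stress on 2, 4, 6: ru.ˌri.maf.ˌles.pi:.ˌtud.ta:.ˈbre.tu.

primary 8, secondary 2, 4, 6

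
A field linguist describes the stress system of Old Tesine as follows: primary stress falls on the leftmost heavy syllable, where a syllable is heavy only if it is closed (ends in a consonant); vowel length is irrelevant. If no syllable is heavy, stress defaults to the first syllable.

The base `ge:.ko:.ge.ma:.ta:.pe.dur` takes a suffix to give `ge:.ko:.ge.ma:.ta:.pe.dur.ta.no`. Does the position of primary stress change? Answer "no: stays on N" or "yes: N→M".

no: stays on 7

Base `ge:.ko:.ge.ma:.ta:.pe.dur` (7 syllables):
  Weights: 1 ge: L, 2 ko: L, 3 ge L, 4 ma: L, 5 ta: L, 6 pe L, 7 dur H.
  Heavy syllables in the domain: 7. The leftmost is syllable 7 (dur).
  → primary stress on syllable 7.
Suffixed `ge:.ko:.ge.ma:.ta:.pe.dur.ta.no` (9 syllables):
  Weights: 1 ge: L, 2 ko: L, 3 ge L, 4 ma: L, 5 ta: L, 6 pe L, 7 dur H, 8 ta L, 9 no L.
  Heavy syllables in the domain: 7. The leftmost is syllable 7 (dur).
  → primary stress on syllable 7.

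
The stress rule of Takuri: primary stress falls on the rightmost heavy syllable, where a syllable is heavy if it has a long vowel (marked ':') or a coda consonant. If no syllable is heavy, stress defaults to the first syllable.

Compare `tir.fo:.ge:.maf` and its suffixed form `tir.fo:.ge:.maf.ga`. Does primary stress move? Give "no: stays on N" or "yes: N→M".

Base `tir.fo:.ge:.maf` (4 syllables):
  Weights: 1 tir H, 2 fo: H, 3 ge: H, 4 maf H.
  Heavy syllables in the domain: 1, 2, 3, 4. The rightmost is syllable 4 (maf).
  → primary stress on syllable 4.
Suffixed `tir.fo:.ge:.maf.ga` (5 syllables):
  Weights: 1 tir H, 2 fo: H, 3 ge: H, 4 maf H, 5 ga L.
  Heavy syllables in the domain: 1, 2, 3, 4. The rightmost is syllable 4 (maf).
  → primary stress on syllable 4.

no: stays on 4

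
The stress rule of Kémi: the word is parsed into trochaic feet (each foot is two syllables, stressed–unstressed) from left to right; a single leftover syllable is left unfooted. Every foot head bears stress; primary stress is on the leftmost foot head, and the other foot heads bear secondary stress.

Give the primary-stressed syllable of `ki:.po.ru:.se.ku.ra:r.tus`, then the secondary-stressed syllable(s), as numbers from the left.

primary 1, secondary 3, 5

Parse left to right into trochaic (ˈσσ) feet: (ˈki:.po) (ˈru:.se) (ˈku.ra:r) tus. Syllable 7 is left unfooted.
Foot heads (stressed positions): 1, 3, 5.
End Rule Leftmost: primary stress on the leftmost head = syllable 1.
Secondary stress on 3, 5: ˈki:.po.ˌru:.se.ˌku.ra:r.tus.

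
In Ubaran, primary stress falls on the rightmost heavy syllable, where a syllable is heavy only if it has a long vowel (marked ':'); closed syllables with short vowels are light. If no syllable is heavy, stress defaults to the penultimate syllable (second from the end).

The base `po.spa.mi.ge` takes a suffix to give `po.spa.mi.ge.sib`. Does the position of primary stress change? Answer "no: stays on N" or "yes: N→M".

yes: 3→4

Base `po.spa.mi.ge` (4 syllables):
  Weights: 1 po L, 2 spa L, 3 mi L, 4 ge L.
  No heavy syllable in the domain; default to the penultimate syllable (second from the end) = syllable 3.
  → primary stress on syllable 3.
Suffixed `po.spa.mi.ge.sib` (5 syllables):
  Weights: 1 po L, 2 spa L, 3 mi L, 4 ge L, 5 sib L.
  No heavy syllable in the domain; default to the penultimate syllable (second from the end) = syllable 4.
  → primary stress on syllable 4.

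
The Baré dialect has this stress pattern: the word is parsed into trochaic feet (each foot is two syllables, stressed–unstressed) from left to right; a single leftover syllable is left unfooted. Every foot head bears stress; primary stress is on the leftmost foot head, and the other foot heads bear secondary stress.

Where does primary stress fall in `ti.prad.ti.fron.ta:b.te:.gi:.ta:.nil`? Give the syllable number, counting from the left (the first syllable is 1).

1

Parse left to right into trochaic (ˈσσ) feet: (ˈti.prad) (ˈti.fron) (ˈta:b.te:) (ˈgi:.ta:) nil. Syllable 9 is left unfooted.
Foot heads (stressed positions): 1, 3, 5, 7.
End Rule Leftmost: primary stress on the leftmost head = syllable 1.
Primary stress: syllable 1 → ˈti.prad.ti.fron.ta:b.te:.gi:.ta:.nil.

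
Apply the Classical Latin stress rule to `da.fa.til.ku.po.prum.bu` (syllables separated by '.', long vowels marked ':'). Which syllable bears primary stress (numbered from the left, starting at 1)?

6

Classical Latin: stress the penult if heavy (long vowel or closed), else the antepenult.
Weights: 5 po L, 6 prum H, 7 bu L.
The penult (syllable 6, prum) is heavy, so it takes stress.
Stress on syllable 6: da.fa.til.ku.po.ˈprum.bu.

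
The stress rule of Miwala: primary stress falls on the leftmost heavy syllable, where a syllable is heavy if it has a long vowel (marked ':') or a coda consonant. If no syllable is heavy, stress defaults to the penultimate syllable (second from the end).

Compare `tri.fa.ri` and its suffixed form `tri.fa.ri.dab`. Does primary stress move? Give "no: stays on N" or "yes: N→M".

yes: 2→4

Base `tri.fa.ri` (3 syllables):
  Weights: 1 tri L, 2 fa L, 3 ri L.
  No heavy syllable in the domain; default to the penultimate syllable (second from the end) = syllable 2.
  → primary stress on syllable 2.
Suffixed `tri.fa.ri.dab` (4 syllables):
  Weights: 1 tri L, 2 fa L, 3 ri L, 4 dab H.
  Heavy syllables in the domain: 4. The leftmost is syllable 4 (dab).
  → primary stress on syllable 4.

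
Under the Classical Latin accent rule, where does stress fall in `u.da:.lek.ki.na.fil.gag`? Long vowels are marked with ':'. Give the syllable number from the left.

6

Classical Latin: stress the penult if heavy (long vowel or closed), else the antepenult.
Weights: 5 na L, 6 fil H, 7 gag H.
The penult (syllable 6, fil) is heavy, so it takes stress.
Stress on syllable 6: u.da:.lek.ki.na.ˈfil.gag.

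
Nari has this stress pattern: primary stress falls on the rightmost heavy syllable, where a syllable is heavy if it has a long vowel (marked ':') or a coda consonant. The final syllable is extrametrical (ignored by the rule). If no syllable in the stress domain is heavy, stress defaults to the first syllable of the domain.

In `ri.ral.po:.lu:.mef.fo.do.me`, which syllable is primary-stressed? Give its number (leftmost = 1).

The final syllable (8, me) is extrametrical; the stress domain is syllables 1–7.
Weights: 1 ri L, 2 ral H, 3 po: H, 4 lu: H, 5 mef H, 6 fo L, 7 do L.
Heavy syllables in the domain: 2, 3, 4, 5. The rightmost is syllable 5 (mef).
Primary stress: syllable 5 → ri.ral.po:.lu:.ˈmef.fo.do.me.

5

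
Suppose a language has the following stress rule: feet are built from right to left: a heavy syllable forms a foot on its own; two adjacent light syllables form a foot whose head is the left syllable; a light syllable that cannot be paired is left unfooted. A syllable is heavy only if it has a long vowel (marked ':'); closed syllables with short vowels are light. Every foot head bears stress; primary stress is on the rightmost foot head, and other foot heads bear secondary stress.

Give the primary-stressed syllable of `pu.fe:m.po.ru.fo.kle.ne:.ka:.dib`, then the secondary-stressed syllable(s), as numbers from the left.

Weights: 1 pu L, 2 fe:m H, 3 po L, 4 ru L, 5 fo L, 6 kle L, 7 ne: H, 8 ka: H, 9 dib L.
Parse right to left (heavy = foot alone; LL = one foot; stranded L unfooted): pu (ˈfe:m) (ˈpo.ru) (ˈfo.kle) (ˈne:) (ˈka:) dib.
Foot heads: 2, 3, 5, 7, 8.
Primary stress on the rightmost head = syllable 8.
Secondary stress on 2, 3, 5, 7: pu.ˌfe:m.ˌpo.ru.ˌfo.kle.ˌne:.ˈka:.dib.

primary 8, secondary 2, 3, 5, 7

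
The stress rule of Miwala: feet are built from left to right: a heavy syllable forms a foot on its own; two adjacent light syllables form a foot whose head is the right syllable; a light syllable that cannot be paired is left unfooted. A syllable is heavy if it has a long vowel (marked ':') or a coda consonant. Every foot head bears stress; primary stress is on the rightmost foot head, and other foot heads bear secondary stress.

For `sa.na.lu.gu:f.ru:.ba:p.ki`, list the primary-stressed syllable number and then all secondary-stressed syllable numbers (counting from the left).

Weights: 1 sa L, 2 na L, 3 lu L, 4 gu:f H, 5 ru: H, 6 ba:p H, 7 ki L.
Parse left to right (heavy = foot alone; LL = one foot; stranded L unfooted): (sa.ˈna) lu (ˈgu:f) (ˈru:) (ˈba:p) ki.
Foot heads: 2, 4, 5, 6.
Primary stress on the rightmost head = syllable 6.
Secondary stress on 2, 4, 5: sa.ˌna.lu.ˌgu:f.ˌru:.ˈba:p.ki.

primary 6, secondary 2, 4, 5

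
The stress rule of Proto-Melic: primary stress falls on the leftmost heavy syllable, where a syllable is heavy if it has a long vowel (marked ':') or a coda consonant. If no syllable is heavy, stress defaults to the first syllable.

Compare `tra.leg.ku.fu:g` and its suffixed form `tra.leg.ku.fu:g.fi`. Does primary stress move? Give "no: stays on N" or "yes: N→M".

Base `tra.leg.ku.fu:g` (4 syllables):
  Weights: 1 tra L, 2 leg H, 3 ku L, 4 fu:g H.
  Heavy syllables in the domain: 2, 4. The leftmost is syllable 2 (leg).
  → primary stress on syllable 2.
Suffixed `tra.leg.ku.fu:g.fi` (5 syllables):
  Weights: 1 tra L, 2 leg H, 3 ku L, 4 fu:g H, 5 fi L.
  Heavy syllables in the domain: 2, 4. The leftmost is syllable 2 (leg).
  → primary stress on syllable 2.

no: stays on 2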